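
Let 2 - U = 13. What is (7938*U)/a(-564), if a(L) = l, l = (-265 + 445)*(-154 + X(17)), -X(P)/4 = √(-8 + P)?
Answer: 4851/1660 ≈ 2.9223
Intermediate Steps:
X(P) = -4*√(-8 + P)
U = -11 (U = 2 - 1*13 = 2 - 13 = -11)
l = -29880 (l = (-265 + 445)*(-154 - 4*√(-8 + 17)) = 180*(-154 - 4*√9) = 180*(-154 - 4*3) = 180*(-154 - 12) = 180*(-166) = -29880)
a(L) = -29880
(7938*U)/a(-564) = (7938*(-11))/(-29880) = -87318*(-1/29880) = 4851/1660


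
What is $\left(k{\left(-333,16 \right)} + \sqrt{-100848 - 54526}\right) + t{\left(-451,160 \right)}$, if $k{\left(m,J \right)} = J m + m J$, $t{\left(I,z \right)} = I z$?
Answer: $-82816 + i \sqrt{155374} \approx -82816.0 + 394.18 i$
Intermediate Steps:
$k{\left(m,J \right)} = 2 J m$ ($k{\left(m,J \right)} = J m + J m = 2 J m$)
$\left(k{\left(-333,16 \right)} + \sqrt{-100848 - 54526}\right) + t{\left(-451,160 \right)} = \left(2 \cdot 16 \left(-333\right) + \sqrt{-100848 - 54526}\right) - 72160 = \left(-10656 + \sqrt{-155374}\right) - 72160 = \left(-10656 + i \sqrt{155374}\right) - 72160 = -82816 + i \sqrt{155374}$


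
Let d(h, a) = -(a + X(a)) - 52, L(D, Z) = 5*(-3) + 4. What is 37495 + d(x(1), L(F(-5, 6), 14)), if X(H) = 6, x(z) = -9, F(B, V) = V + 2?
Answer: 37448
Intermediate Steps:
F(B, V) = 2 + V
L(D, Z) = -11 (L(D, Z) = -15 + 4 = -11)
d(h, a) = -58 - a (d(h, a) = -(a + 6) - 52 = -(6 + a) - 52 = (-6 - a) - 52 = -58 - a)
37495 + d(x(1), L(F(-5, 6), 14)) = 37495 + (-58 - 1*(-11)) = 37495 + (-58 + 11) = 37495 - 47 = 37448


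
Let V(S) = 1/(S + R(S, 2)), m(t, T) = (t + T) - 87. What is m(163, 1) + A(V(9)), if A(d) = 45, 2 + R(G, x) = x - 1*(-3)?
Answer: 122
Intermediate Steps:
R(G, x) = 1 + x (R(G, x) = -2 + (x - 1*(-3)) = -2 + (x + 3) = -2 + (3 + x) = 1 + x)
m(t, T) = -87 + T + t (m(t, T) = (T + t) - 87 = -87 + T + t)
V(S) = 1/(3 + S) (V(S) = 1/(S + (1 + 2)) = 1/(S + 3) = 1/(3 + S))
m(163, 1) + A(V(9)) = (-87 + 1 + 163) + 45 = 77 + 45 = 122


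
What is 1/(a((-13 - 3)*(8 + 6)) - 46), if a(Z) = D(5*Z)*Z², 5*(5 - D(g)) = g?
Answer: 1/11490258 ≈ 8.7030e-8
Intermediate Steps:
D(g) = 5 - g/5
a(Z) = Z²*(5 - Z) (a(Z) = (5 - Z)*Z² = Z²*(5 - Z))
1/(a((-13 - 3)*(8 + 6)) - 46) = 1/(((-13 - 3)*(8 + 6))²*(5 - (-13 - 3)*(8 + 6)) - 46) = 1/((-16*14)²*(5 - (-16)*14) - 46) = 1/((-224)²*(5 - 1*(-224)) - 46) = 1/(50176*(5 + 224) - 46) = 1/(50176*229 - 46) = 1/(11490304 - 46) = 1/11490258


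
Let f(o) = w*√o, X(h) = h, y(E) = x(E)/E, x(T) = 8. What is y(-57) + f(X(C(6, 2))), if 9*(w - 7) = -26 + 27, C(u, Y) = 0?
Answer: -8/57 ≈ -0.14035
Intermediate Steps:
y(E) = 8/E
w = 64/9 (w = 7 + (-26 + 27)/9 = 7 + (⅑)*1 = 7 + ⅑ = 64/9 ≈ 7.1111)
f(o) = 64*√o/9
y(-57) + f(X(C(6, 2))) = 8/(-57) + 64*√0/9 = 8*(-1/57) + (64/9)*0 = -8/57 + 0 = -8/57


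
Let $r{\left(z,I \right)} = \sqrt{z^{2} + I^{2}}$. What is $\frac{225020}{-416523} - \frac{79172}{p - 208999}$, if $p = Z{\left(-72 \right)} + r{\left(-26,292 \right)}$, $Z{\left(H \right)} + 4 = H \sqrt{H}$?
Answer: $\frac{8 \left(-1756612013 + 56255 \sqrt{21485} - 12151080 i \sqrt{2}\right)}{416523 \left(209003 - 2 \sqrt{21485} + 432 i \sqrt{2}\right)} \approx -0.1609 - 0.0011104 i$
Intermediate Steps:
$Z{\left(H \right)} = -4 + H^{\frac{3}{2}}$ ($Z{\left(H \right)} = -4 + H \sqrt{H} = -4 + H^{\frac{3}{2}}$)
$r{\left(z,I \right)} = \sqrt{I^{2} + z^{2}}$
$p = -4 + 2 \sqrt{21485} - 432 i \sqrt{2}$ ($p = \left(-4 + \left(-72\right)^{\frac{3}{2}}\right) + \sqrt{292^{2} + \left(-26\right)^{2}} = \left(-4 - 432 i \sqrt{2}\right) + \sqrt{85264 + 676} = \left(-4 - 432 i \sqrt{2}\right) + \sqrt{85940} = \left(-4 - 432 i \sqrt{2}\right) + 2 \sqrt{21485} = -4 + 2 \sqrt{21485} - 432 i \sqrt{2} \approx 289.16 - 610.94 i$)
$\frac{225020}{-416523} - \frac{79172}{p - 208999} = \frac{225020}{-416523} - \frac{79172}{\left(-4 + 2 \sqrt{21485} - 432 i \sqrt{2}\right) - 208999} = 225020 \left(- \frac{1}{416523}\right) - \frac{79172}{-209003 + 2 \sqrt{21485} - 432 i \sqrt{2}} = - \frac{225020}{416523} - \frac{79172}{-209003 + 2 \sqrt{21485} - 432 i \sqrt{2}}$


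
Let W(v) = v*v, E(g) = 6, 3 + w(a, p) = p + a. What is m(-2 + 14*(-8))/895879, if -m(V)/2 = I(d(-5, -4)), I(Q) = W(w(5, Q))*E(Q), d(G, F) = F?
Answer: -48/895879 ≈ -5.3579e-5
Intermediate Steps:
w(a, p) = -3 + a + p (w(a, p) = -3 + (p + a) = -3 + (a + p) = -3 + a + p)
W(v) = v²
I(Q) = 6*(2 + Q)² (I(Q) = (-3 + 5 + Q)²*6 = (2 + Q)²*6 = 6*(2 + Q)²)
m(V) = -48 (m(V) = -12*(2 - 4)² = -12*(-2)² = -12*4 = -2*24 = -48)
m(-2 + 14*(-8))/895879 = -48/895879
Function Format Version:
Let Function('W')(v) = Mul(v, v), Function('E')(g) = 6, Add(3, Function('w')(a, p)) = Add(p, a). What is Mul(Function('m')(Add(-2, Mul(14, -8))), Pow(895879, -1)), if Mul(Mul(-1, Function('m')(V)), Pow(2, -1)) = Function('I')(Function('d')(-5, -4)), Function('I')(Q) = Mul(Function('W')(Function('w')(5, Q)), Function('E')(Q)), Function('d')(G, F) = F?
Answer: Rational(-48, 895879) ≈ -5.3579e-5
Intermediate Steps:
Function('w')(a, p) = Add(-3, a, p) (Function('w')(a, p) = Add(-3, Add(p, a)) = Add(-3, Add(a, p)) = Add(-3, a, p))
Function('W')(v) = Pow(v, 2)
Function('I')(Q) = Mul(6, Pow(Add(2, Q), 2)) (Function('I')(Q) = Mul(Pow(Add(-3, 5, Q), 2), 6) = Mul(Pow(Add(2, Q), 2), 6) = Mul(6, Pow(Add(2, Q), 2)))
Function('m')(V) = -48 (Function('m')(V) = Mul(-2, Mul(6, Pow(Add(2, -4), 2))) = Mul(-2, Mul(6, Pow(-2, 2))) = Mul(-2, Mul(6, 4)) = Mul(-2, 24) = -48)
Mul(Function('m')(Add(-2, Mul(14, -8))), Pow(895879, -1)) = Mul(-48, Pow(895879, -1)) = Mul(-48, Rational(1, 895879)) = Rational(-48, 895879)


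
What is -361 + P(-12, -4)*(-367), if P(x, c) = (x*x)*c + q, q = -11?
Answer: 215068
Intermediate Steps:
P(x, c) = -11 + c*x² (P(x, c) = (x*x)*c - 11 = x²*c - 11 = c*x² - 11 = -11 + c*x²)
-361 + P(-12, -4)*(-367) = -361 + (-11 - 4*(-12)²)*(-367) = -361 + (-11 - 4*144)*(-367) = -361 + (-11 - 576)*(-367) = -361 - 587*(-367) = -361 + 215429 = 215068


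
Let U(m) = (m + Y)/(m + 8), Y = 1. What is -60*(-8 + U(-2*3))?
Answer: 630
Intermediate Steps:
U(m) = (1 + m)/(8 + m) (U(m) = (m + 1)/(m + 8) = (1 + m)/(8 + m))
-60*(-8 + U(-2*3)) = -60*(-8 + (1 - 2*3)/(8 - 2*3)) = -60*(-8 + (1 - 6)/(8 - 6)) = -60*(-8 - 5/2) = -60*(-21/2) = 630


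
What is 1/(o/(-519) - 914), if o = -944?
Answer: -519/473422 ≈ -0.0010963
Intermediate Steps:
1/(o/(-519) - 914) = 1/(-944/(-519) - 914) = 1/(-944*(-1/519) - 914) = 1/(944/519 - 914) = 1/(-473422/519) = -519/473422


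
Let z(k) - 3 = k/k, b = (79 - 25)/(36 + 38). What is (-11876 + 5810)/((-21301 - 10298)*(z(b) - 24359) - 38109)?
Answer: -1011/128259256 ≈ -7.8825e-6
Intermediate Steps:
b = 27/37 (b = 54/74 = 54*(1/74) = 27/37 ≈ 0.72973)
z(k) = 4 (z(k) = 3 + k/k = 3 + 1 = 4)
(-11876 + 5810)/((-21301 - 10298)*(z(b) - 24359) - 38109) = (-11876 + 5810)/((-21301 - 10298)*(4 - 24359) - 38109) = -6066/(-31599*(-24355) - 38109) = -6066/(769593645 - 38109) = -6066/769555536 = -6066*1/769555536 = -1011/128259256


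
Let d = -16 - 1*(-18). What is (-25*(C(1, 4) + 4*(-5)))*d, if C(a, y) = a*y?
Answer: 800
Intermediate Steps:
d = 2 (d = -16 + 18 = 2)
(-25*(C(1, 4) + 4*(-5)))*d = -25*(1*4 + 4*(-5))*2 = -25*(4 - 20)*2 = -25*(-16)*2 = 400*2 = 800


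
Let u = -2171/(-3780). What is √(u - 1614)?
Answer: I*√640368645/630 ≈ 40.167*I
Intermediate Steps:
u = 2171/3780 (u = -2171*(-1/3780) = 2171/3780 ≈ 0.57434)
√(u - 1614) = √(2171/3780 - 1614) = √(-6098749/3780) = I*√640368645/630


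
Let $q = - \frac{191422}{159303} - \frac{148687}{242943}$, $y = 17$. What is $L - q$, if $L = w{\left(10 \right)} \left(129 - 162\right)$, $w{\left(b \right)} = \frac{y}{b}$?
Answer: $- \frac{2334406626211}{43001720810} \approx -54.286$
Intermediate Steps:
$q = - \frac{7798991123}{4300172081}$ ($q = \left(-191422\right) \frac{1}{159303} - \frac{148687}{242943} = - \frac{191422}{159303} - \frac{148687}{242943} = - \frac{7798991123}{4300172081} \approx -1.8136$)
$w{\left(b \right)} = \frac{17}{b}$
$L = - \frac{561}{10}$ ($L = \frac{17}{10} \left(129 - 162\right) = 17 \cdot \frac{1}{10} \left(-33\right) = \frac{17}{10} \left(-33\right) = - \frac{561}{10} \approx -56.1$)
$L - q = - \frac{561}{10} - - \frac{7798991123}{4300172081} = - \frac{561}{10} + \frac{7798991123}{4300172081} = - \frac{2334406626211}{43001720810}$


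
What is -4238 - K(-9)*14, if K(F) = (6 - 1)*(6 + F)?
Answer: -4028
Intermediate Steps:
K(F) = 30 + 5*F (K(F) = 5*(6 + F) = 30 + 5*F)
-4238 - K(-9)*14 = -4238 - (30 + 5*(-9))*14 = -4238 - (30 - 45)*14 = -4238 - (-15)*14 = -4238 - 1*(-210) = -4238 + 210 = -4028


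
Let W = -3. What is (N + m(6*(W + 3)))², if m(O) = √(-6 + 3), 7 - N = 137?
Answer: (130 - I*√3)² ≈ 16897.0 - 450.3*I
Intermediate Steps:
N = -130 (N = 7 - 1*137 = 7 - 137 = -130)
m(O) = I*√3 (m(O) = √(-3) = I*√3)
(N + m(6*(W + 3)))² = (-130 + I*√3)²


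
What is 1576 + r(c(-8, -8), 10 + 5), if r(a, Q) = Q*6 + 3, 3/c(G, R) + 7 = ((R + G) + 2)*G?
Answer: 1669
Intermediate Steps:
c(G, R) = 3/(-7 + G*(2 + G + R)) (c(G, R) = 3/(-7 + ((R + G) + 2)*G) = 3/(-7 + ((G + R) + 2)*G) = 3/(-7 + (2 + G + R)*G) = 3/(-7 + G*(2 + G + R)))
r(a, Q) = 3 + 6*Q (r(a, Q) = 6*Q + 3 = 3 + 6*Q)
1576 + r(c(-8, -8), 10 + 5) = 1576 + (3 + 6*(10 + 5)) = 1576 + (3 + 6*15) = 1576 + (3 + 90) = 1576 + 93 = 1669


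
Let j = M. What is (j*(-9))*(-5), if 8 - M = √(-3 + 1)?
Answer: 360 - 45*I*√2 ≈ 360.0 - 63.64*I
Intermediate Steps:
M = 8 - I*√2 (M = 8 - √(-3 + 1) = 8 - √(-2) = 8 - I*√2 ≈ 8.0 - 1.4142*I)
j = 8 - I*√2 ≈ 8.0 - 1.4142*I
(j*(-9))*(-5) = ((8 - I*√2)*(-9))*(-5) = (-72 + 9*I*√2)*(-5) = 360 - 45*I*√2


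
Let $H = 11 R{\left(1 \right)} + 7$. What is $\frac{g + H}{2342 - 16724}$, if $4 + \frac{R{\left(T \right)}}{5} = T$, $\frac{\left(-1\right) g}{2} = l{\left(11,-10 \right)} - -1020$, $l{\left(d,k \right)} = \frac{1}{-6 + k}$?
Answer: $\frac{5861}{38352} \approx 0.15282$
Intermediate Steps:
$g = - \frac{16319}{8}$ ($g = - 2 \left(\frac{1}{-6 - 10} - -1020\right) = - 2 \left(\frac{1}{-16} + 1020\right) = - 2 \left(- \frac{1}{16} + 1020\right) = \left(-2\right) \frac{16319}{16} = - \frac{16319}{8} \approx -2039.9$)
$R{\left(T \right)} = -20 + 5 T$
$H = -158$ ($H = 11 \left(-20 + 5 \cdot 1\right) + 7 = 11 \left(-20 + 5\right) + 7 = 11 \left(-15\right) + 7 = -165 + 7 = -158$)
$\frac{g + H}{2342 - 16724} = \frac{- \frac{16319}{8} - 158}{2342 - 16724} = - \frac{17583}{8 \left(-14382\right)} = \left(- \frac{17583}{8}\right) \left(- \frac{1}{14382}\right) = \frac{5861}{38352}$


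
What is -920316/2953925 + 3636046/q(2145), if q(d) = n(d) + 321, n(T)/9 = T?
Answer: 5361272529367/28986866025 ≈ 184.96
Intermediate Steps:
n(T) = 9*T
q(d) = 321 + 9*d (q(d) = 9*d + 321 = 321 + 9*d)
-920316/2953925 + 3636046/q(2145) = -920316/2953925 + 3636046/(321 + 9*2145) = -920316*1/2953925 + 3636046/(321 + 19305) = -920316/2953925 + 3636046/19626 = -920316/2953925 + 3636046*(1/19626) = -920316/2953925 + 1818023/9813 = 5361272529367/28986866025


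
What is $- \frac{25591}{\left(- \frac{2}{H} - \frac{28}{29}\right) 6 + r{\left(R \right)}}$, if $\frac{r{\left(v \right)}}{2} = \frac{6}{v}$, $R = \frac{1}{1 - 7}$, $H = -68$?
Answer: $\frac{12616363}{38265} \approx 329.71$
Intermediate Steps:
$R = - \frac{1}{6}$ ($R = \frac{1}{-6} = - \frac{1}{6} \approx -0.16667$)
$r{\left(v \right)} = \frac{12}{v}$ ($r{\left(v \right)} = 2 \frac{6}{v} = \frac{12}{v}$)
$- \frac{25591}{\left(- \frac{2}{H} - \frac{28}{29}\right) 6 + r{\left(R \right)}} = - \frac{25591}{\left(- \frac{2}{-68} - \frac{28}{29}\right) 6 + \frac{12}{- \frac{1}{6}}} = - \frac{25591}{\left(\left(-2\right) \left(- \frac{1}{68}\right) - \frac{28}{29}\right) 6 + 12 \left(-6\right)} = - \frac{25591}{\left(\frac{1}{34} - \frac{28}{29}\right) 6 - 72} = - \frac{25591}{\left(- \frac{923}{986}\right) 6 - 72} = - \frac{25591}{- \frac{2769}{493} - 72} = - \frac{25591}{- \frac{38265}{493}} = \left(-25591\right) \left(- \frac{493}{38265}\right) = \frac{12616363}{38265}$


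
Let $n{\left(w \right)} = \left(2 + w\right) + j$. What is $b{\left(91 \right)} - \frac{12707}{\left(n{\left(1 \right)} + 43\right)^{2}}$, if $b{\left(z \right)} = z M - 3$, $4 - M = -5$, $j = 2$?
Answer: $\frac{1867357}{2304} \approx 810.48$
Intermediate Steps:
$M = 9$ ($M = 4 - -5 = 4 + 5 = 9$)
$n{\left(w \right)} = 4 + w$ ($n{\left(w \right)} = \left(2 + w\right) + 2 = 4 + w$)
$b{\left(z \right)} = -3 + 9 z$ ($b{\left(z \right)} = z 9 - 3 = 9 z - 3 = -3 + 9 z$)
$b{\left(91 \right)} - \frac{12707}{\left(n{\left(1 \right)} + 43\right)^{2}} = \left(-3 + 9 \cdot 91\right) - \frac{12707}{\left(\left(4 + 1\right) + 43\right)^{2}} = \left(-3 + 819\right) - \frac{12707}{\left(5 + 43\right)^{2}} = 816 - \frac{12707}{48^{2}} = 816 - \frac{12707}{2304} = \frac{1867357}{2304}$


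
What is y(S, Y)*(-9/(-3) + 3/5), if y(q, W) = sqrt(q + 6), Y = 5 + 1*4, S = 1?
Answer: 18*sqrt(7)/5 ≈ 9.5247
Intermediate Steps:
Y = 9 (Y = 5 + 4 = 9)
y(q, W) = sqrt(6 + q)
y(S, Y)*(-9/(-3) + 3/5) = sqrt(6 + 1)*(-9/(-3) + 3/5) = sqrt(7)*(-9*(-1/3) + 3*(1/5)) = sqrt(7)*(3 + 3/5) = sqrt(7)*(18/5) = 18*sqrt(7)/5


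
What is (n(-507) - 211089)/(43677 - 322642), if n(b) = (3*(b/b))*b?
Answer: 42522/55793 ≈ 0.76214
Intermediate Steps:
n(b) = 3*b (n(b) = (3*1)*b = 3*b)
(n(-507) - 211089)/(43677 - 322642) = (3*(-507) - 211089)/(43677 - 322642) = (-1521 - 211089)/(-278965) = -212610*(-1/278965) = 42522/55793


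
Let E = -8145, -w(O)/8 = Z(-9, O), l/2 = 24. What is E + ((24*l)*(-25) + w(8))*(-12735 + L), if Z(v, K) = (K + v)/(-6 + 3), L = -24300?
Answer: 1066698615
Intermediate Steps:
l = 48 (l = 2*24 = 48)
Z(v, K) = -K/3 - v/3 (Z(v, K) = (K + v)/(-3) = (K + v)*(-⅓) = -K/3 - v/3)
w(O) = -24 + 8*O/3 (w(O) = -8*(-O/3 - ⅓*(-9)) = -8*(-O/3 + 3) = -8*(3 - O/3) = -24 + 8*O/3)
E + ((24*l)*(-25) + w(8))*(-12735 + L) = -8145 + ((24*48)*(-25) + (-24 + (8/3)*8))*(-12735 - 24300) = -8145 + (1152*(-25) + (-24 + 64/3))*(-37035) = -8145 + (-28800 - 8/3)*(-37035) = -8145 - 86408/3*(-37035) = -8145 + 1066706760 = 1066698615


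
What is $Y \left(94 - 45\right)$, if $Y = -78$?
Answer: $-3822$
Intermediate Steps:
$Y \left(94 - 45\right) = - 78 \left(94 - 45\right) = \left(-78\right) 49 = -3822$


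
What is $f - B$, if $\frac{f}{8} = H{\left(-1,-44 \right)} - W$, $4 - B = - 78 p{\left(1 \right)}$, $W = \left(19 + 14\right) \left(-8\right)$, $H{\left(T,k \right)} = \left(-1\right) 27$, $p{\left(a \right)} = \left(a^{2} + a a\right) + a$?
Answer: $1658$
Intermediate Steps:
$p{\left(a \right)} = a + 2 a^{2}$ ($p{\left(a \right)} = \left(a^{2} + a^{2}\right) + a = 2 a^{2} + a = a + 2 a^{2}$)
$H{\left(T,k \right)} = -27$
$W = -264$ ($W = 33 \left(-8\right) = -264$)
$B = 238$ ($B = 4 - - 78 \cdot 1 \left(1 + 2 \cdot 1\right) = 4 - - 78 \cdot 1 \left(1 + 2\right) = 4 - - 78 \cdot 1 \cdot 3 = 4 - \left(-78\right) 3 = 4 - -234 = 4 + 234 = 238$)
$f = 1896$ ($f = 8 \left(-27 - -264\right) = 8 \left(-27 + 264\right) = 8 \cdot 237 = 1896$)
$f - B = 1896 - 238 = 1658$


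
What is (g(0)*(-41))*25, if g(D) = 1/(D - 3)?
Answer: 1025/3 ≈ 341.67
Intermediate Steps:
g(D) = 1/(-3 + D)
(g(0)*(-41))*25 = (-41/(-3 + 0))*25 = (-41/(-3))*25 = -⅓*(-41)*25 = (41/3)*25 = 1025/3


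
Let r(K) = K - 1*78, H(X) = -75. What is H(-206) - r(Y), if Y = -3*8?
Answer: 27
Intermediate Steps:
Y = -24
r(K) = -78 + K (r(K) = K - 78 = -78 + K)
H(-206) - r(Y) = -75 - (-78 - 24) = -75 - 1*(-102) = -75 + 102 = 27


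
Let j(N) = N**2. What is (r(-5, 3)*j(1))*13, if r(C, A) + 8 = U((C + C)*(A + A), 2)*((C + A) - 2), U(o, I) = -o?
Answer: -3224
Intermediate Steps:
r(C, A) = -8 - 4*A*C*(-2 + A + C) (r(C, A) = -8 + (-(C + C)*(A + A))*((C + A) - 2) = -8 + (-2*C*2*A)*((A + C) - 2) = -8 + (-4*A*C)*(-2 + A + C) = -8 - 4*A*C*(-2 + A + C))
(r(-5, 3)*j(1))*13 = ((-8 - 4*3*(-5)**2 - 4*(-5)*3**2 + 8*3*(-5))*1**2)*13 = ((-8 - 4*3*25 - 4*(-5)*9 - 120)*1)*13 = ((-8 - 300 + 180 - 120)*1)*13 = -248*1*13 = -248*13 = -3224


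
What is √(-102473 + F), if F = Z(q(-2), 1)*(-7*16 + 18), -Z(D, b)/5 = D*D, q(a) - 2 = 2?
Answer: I*√94953 ≈ 308.14*I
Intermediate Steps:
q(a) = 4 (q(a) = 2 + 2 = 4)
Z(D, b) = -5*D² (Z(D, b) = -5*D*D = -5*D²)
F = 7520 (F = (-5*4²)*(-7*16 + 18) = (-5*16)*(-112 + 18) = -80*(-94) = 7520)
√(-102473 + F) = √(-102473 + 7520) = √(-94953) = I*√94953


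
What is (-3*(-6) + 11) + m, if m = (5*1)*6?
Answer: 59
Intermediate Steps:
m = 30 (m = 5*6 = 30)
(-3*(-6) + 11) + m = (-3*(-6) + 11) + 30 = (18 + 11) + 30 = 29 + 30 = 59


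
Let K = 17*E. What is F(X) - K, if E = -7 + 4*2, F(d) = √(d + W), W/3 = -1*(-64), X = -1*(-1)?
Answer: -17 + √193 ≈ -3.1076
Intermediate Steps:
X = 1
W = 192 (W = 3*(-1*(-64)) = 3*64 = 192)
F(d) = √(192 + d) (F(d) = √(d + 192) = √(192 + d))
E = 1 (E = -7 + 8 = 1)
K = 17 (K = 17*1 = 17)
F(X) - K = √(192 + 1) - 1*17 = √193 - 17 = -17 + √193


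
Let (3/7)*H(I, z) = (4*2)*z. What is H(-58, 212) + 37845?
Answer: 125407/3 ≈ 41802.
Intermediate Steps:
H(I, z) = 56*z/3 (H(I, z) = 7*((4*2)*z)/3 = 7*(8*z)/3 = 56*z/3)
H(-58, 212) + 37845 = (56/3)*212 + 37845 = 11872/3 + 37845 = 125407/3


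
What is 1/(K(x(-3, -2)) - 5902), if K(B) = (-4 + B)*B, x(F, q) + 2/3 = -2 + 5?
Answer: -9/53153 ≈ -0.00016932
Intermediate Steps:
x(F, q) = 7/3 (x(F, q) = -2/3 + (-2 + 5) = -2/3 + 3 = 7/3)
K(B) = B*(-4 + B)
1/(K(x(-3, -2)) - 5902) = 1/(7*(-4 + 7/3)/3 - 5902) = 1/((7/3)*(-5/3) - 5902) = 1/(-35/9 - 5902) = 1/(-53153/9) = -9/53153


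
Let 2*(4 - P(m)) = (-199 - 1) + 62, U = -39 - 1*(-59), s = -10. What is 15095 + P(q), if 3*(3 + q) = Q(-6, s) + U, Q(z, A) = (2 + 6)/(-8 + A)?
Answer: 15168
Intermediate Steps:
Q(z, A) = 8/(-8 + A)
U = 20 (U = -39 + 59 = 20)
q = 95/27 (q = -3 + (8/(-8 - 10) + 20)/3 = -3 + (8/(-18) + 20)/3 = -3 + (8*(-1/18) + 20)/3 = -3 + (-4/9 + 20)/3 = -3 + (1/3)*(176/9) = -3 + 176/27 = 95/27 ≈ 3.5185)
P(m) = 73 (P(m) = 4 - ((-199 - 1) + 62)/2 = 4 - (-200 + 62)/2 = 4 - 1/2*(-138) = 4 + 69 = 73)
15095 + P(q) = 15095 + 73 = 15168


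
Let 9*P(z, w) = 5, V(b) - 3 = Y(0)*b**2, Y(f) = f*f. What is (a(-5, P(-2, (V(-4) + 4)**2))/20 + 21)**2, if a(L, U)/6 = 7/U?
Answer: 1535121/2500 ≈ 614.05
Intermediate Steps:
Y(f) = f**2
V(b) = 3 (V(b) = 3 + 0**2*b**2 = 3 + 0*b**2 = 3 + 0 = 3)
P(z, w) = 5/9 (P(z, w) = (1/9)*5 = 5/9)
a(L, U) = 42/U (a(L, U) = 6*(7/U) = 42/U)
(a(-5, P(-2, (V(-4) + 4)**2))/20 + 21)**2 = ((42/(5/9))/20 + 21)**2 = ((42*(9/5))*(1/20) + 21)**2 = ((378/5)*(1/20) + 21)**2 = (189/50 + 21)**2 = (1239/50)**2 = 1535121/2500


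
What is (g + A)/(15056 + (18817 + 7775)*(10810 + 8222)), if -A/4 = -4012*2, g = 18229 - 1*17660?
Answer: 6533/101222800 ≈ 6.4541e-5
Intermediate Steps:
g = 569 (g = 18229 - 17660 = 569)
A = 32096 (A = -(-16048)*2 = -4*(-8024) = 32096)
(g + A)/(15056 + (18817 + 7775)*(10810 + 8222)) = (569 + 32096)/(15056 + (18817 + 7775)*(10810 + 8222)) = 32665/(15056 + 26592*19032) = 32665/(15056 + 506098944) = 32665/506114000 = 32665*(1/506114000) = 6533/101222800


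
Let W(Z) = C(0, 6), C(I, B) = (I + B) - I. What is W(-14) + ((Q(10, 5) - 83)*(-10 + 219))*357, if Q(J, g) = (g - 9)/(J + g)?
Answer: -31063849/5 ≈ -6.2128e+6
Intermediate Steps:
C(I, B) = B (C(I, B) = (B + I) - I = B)
Q(J, g) = (-9 + g)/(J + g)
W(Z) = 6
W(-14) + ((Q(10, 5) - 83)*(-10 + 219))*357 = 6 + (((-9 + 5)/(10 + 5) - 83)*(-10 + 219))*357 = 6 + ((-4/15 - 83)*209)*357 = 6 - 1249/15*209*357 = 6 - 261041/15*357 = 6 - 31063879/5 = -31063849/5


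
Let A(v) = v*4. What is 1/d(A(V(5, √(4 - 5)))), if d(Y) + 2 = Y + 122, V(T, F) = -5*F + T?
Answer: 7/1000 + I/1000 ≈ 0.007 + 0.001*I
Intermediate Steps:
V(T, F) = T - 5*F
A(v) = 4*v
d(Y) = 120 + Y (d(Y) = -2 + (Y + 122) = -2 + (122 + Y) = 120 + Y)
1/d(A(V(5, √(4 - 5)))) = 1/(120 + 4*(5 - 5*√(4 - 5))) = 1/(120 + 4*(5 - 5*I)) = 1/(120 + (20 - 20*I)) = 1/(140 - 20*I) = (140 + 20*I)/20000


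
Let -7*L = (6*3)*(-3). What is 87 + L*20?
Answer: 1689/7 ≈ 241.29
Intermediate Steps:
L = 54/7 (L = -6*3*(-3)/7 = -18*(-3)/7 = -⅐*(-54) = 54/7 ≈ 7.7143)
87 + L*20 = 87 + (54/7)*20 = 87 + 1080/7 = 1689/7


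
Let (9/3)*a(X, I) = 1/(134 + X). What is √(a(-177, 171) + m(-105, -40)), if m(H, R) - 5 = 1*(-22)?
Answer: I*√283026/129 ≈ 4.124*I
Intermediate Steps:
m(H, R) = -17 (m(H, R) = 5 + 1*(-22) = 5 - 22 = -17)
a(X, I) = 1/(3*(134 + X))
√(a(-177, 171) + m(-105, -40)) = √(1/(3*(134 - 177)) - 17) = √((⅓)/(-43) - 17) = √((⅓)*(-1/43) - 17) = √(-1/129 - 17) = √(-2194/129) = I*√283026/129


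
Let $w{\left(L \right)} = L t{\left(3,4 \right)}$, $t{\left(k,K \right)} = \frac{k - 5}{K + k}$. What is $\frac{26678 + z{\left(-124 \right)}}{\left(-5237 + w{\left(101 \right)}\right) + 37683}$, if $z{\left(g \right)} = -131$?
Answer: $\frac{61943}{75640} \approx 0.81892$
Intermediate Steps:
$t{\left(k,K \right)} = \frac{-5 + k}{K + k}$
$w{\left(L \right)} = - \frac{2 L}{7}$ ($w{\left(L \right)} = L \frac{-5 + 3}{4 + 3} = L \frac{1}{7} \left(-2\right) = L \left(- \frac{2}{7}\right) = - \frac{2 L}{7}$)
$\frac{26678 + z{\left(-124 \right)}}{\left(-5237 + w{\left(101 \right)}\right) + 37683} = \frac{26678 - 131}{\left(-5237 - \frac{202}{7}\right) + 37683} = \frac{26547}{\left(-5237 - \frac{202}{7}\right) + 37683} = \frac{26547}{- \frac{36861}{7} + 37683} = \frac{26547}{\frac{226920}{7}} = 26547 \cdot \frac{7}{226920} = \frac{61943}{75640}$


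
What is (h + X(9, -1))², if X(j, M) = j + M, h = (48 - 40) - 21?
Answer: 25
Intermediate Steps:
h = -13 (h = 8 - 21 = -13)
X(j, M) = M + j
(h + X(9, -1))² = (-13 + (-1 + 9))² = (-13 + 8)² = (-5)² = 25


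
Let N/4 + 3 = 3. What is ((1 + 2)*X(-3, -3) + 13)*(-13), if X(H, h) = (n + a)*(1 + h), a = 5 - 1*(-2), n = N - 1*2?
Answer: 221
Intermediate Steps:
N = 0 (N = -12 + 4*3 = -12 + 12 = 0)
n = -2 (n = 0 - 1*2 = 0 - 2 = -2)
a = 7 (a = 5 + 2 = 7)
X(H, h) = 5 + 5*h (X(H, h) = (-2 + 7)*(1 + h) = 5*(1 + h) = 5 + 5*h)
((1 + 2)*X(-3, -3) + 13)*(-13) = ((1 + 2)*(5 + 5*(-3)) + 13)*(-13) = (3*(5 - 15) + 13)*(-13) = (3*(-10) + 13)*(-13) = (-30 + 13)*(-13) = -17*(-13) = 221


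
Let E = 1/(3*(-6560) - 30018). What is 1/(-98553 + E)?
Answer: -49698/4897886995 ≈ -1.0147e-5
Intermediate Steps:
E = -1/49698 (E = 1/(-19680 - 30018) = 1/(-49698) = -1/49698 ≈ -2.0122e-5)
1/(-98553 + E) = 1/(-98553 - 1/49698) = 1/(-4897886995/49698) = -49698/4897886995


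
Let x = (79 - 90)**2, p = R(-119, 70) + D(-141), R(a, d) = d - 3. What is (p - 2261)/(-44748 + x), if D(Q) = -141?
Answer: 2335/44627 ≈ 0.052323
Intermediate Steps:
R(a, d) = -3 + d
p = -74 (p = (-3 + 70) - 141 = 67 - 141 = -74)
x = 121 (x = (-11)**2 = 121)
(p - 2261)/(-44748 + x) = (-74 - 2261)/(-44748 + 121) = -2335/(-44627) = -2335*(-1/44627) = 2335/44627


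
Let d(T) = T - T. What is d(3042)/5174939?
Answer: 0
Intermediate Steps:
d(T) = 0
d(3042)/5174939 = 0/5174939 = 0*(1/5174939) = 0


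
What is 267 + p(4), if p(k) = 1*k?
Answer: 271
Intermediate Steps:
p(k) = k
267 + p(4) = 267 + 4 = 271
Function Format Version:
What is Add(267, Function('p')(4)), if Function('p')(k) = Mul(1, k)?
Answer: 271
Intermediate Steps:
Function('p')(k) = k
Add(267, Function('p')(4)) = Add(267, 4) = 271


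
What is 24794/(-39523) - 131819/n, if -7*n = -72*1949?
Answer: -3631678981/504198504 ≈ -7.2029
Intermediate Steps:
n = 140328/7 (n = -(-72)*1949/7 = -1/7*(-140328) = 140328/7 ≈ 20047.)
24794/(-39523) - 131819/n = 24794/(-39523) - 131819/140328/7 = 24794*(-1/39523) - 131819*7/140328 = -2254/3593 - 922733/140328 = -3631678981/504198504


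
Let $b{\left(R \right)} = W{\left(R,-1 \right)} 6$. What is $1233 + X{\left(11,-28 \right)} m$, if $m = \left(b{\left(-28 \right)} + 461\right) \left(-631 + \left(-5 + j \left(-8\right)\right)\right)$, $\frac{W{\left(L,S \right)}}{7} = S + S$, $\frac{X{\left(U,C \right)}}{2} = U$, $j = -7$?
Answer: $-4809287$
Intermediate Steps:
$X{\left(U,C \right)} = 2 U$
$W{\left(L,S \right)} = 14 S$ ($W{\left(L,S \right)} = 7 \left(S + S\right) = 7 \cdot 2 S = 14 S$)
$b{\left(R \right)} = -84$ ($b{\left(R \right)} = 14 \left(-1\right) 6 = \left(-14\right) 6 = -84$)
$m = -218660$ ($m = \left(-84 + 461\right) \left(-631 - -51\right) = 377 \left(-631 + \left(-5 + 56\right)\right) = 377 \left(-631 + 51\right) = 377 \left(-580\right) = -218660$)
$1233 + X{\left(11,-28 \right)} m = 1233 + 2 \cdot 11 \left(-218660\right) = 1233 + 22 \left(-218660\right) = 1233 - 4810520 = -4809287$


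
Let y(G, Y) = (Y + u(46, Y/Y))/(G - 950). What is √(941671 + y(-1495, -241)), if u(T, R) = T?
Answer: √25019258918/163 ≈ 970.40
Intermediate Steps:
y(G, Y) = (46 + Y)/(-950 + G) (y(G, Y) = (Y + 46)/(G - 950) = (46 + Y)/(-950 + G))
√(941671 + y(-1495, -241)) = √(941671 + (46 - 241)/(-950 - 1495)) = √(941671 - 195/(-2445)) = √(941671 - 1/2445*(-195)) = √(941671 + 13/163) = √(153492386/163) = √25019258918/163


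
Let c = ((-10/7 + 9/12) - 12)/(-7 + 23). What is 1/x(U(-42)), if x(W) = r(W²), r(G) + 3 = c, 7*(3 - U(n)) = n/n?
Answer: -448/1699 ≈ -0.26368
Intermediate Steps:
U(n) = 20/7 (U(n) = 3 - n/(7*n) = 3 - ⅐*1 = 3 - ⅐ = 20/7)
c = -355/448 (c = ((-10*⅐ + 9*(1/12)) - 12)/16 = ((-10/7 + ¾) - 12)*(1/16) = (-19/28 - 12)*(1/16) = -355/28*1/16 = -355/448 ≈ -0.79241)
r(G) = -1699/448 (r(G) = -3 - 355/448 = -1699/448)
x(W) = -1699/448
1/x(U(-42)) = 1/(-1699/448) = -448/1699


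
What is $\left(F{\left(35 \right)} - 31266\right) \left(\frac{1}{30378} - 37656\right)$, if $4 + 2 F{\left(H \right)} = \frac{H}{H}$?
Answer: $\frac{23844886642115}{20252} \approx 1.1774 \cdot 10^{9}$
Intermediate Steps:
$F{\left(H \right)} = - \frac{3}{2}$ ($F{\left(H \right)} = -2 + \frac{H \frac{1}{H}}{2} = -2 + \frac{1}{2} \cdot 1 = -2 + \frac{1}{2} = - \frac{3}{2}$)
$\left(F{\left(35 \right)} - 31266\right) \left(\frac{1}{30378} - 37656\right) = \left(- \frac{3}{2} - 31266\right) \left(\frac{1}{30378} - 37656\right) = - \frac{62535 \left(\frac{1}{30378} - 37656\right)}{2} = \left(- \frac{62535}{2}\right) \left(- \frac{1143913967}{30378}\right) = \frac{23844886642115}{20252}$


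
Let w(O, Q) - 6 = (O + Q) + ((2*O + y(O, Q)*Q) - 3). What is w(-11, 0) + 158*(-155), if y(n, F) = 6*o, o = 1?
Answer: -24520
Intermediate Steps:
y(n, F) = 6 (y(n, F) = 6*1 = 6)
w(O, Q) = 3 + 3*O + 7*Q (w(O, Q) = 6 + ((O + Q) + ((2*O + 6*Q) - 3)) = 6 + ((O + Q) + (-3 + 2*O + 6*Q)) = 6 + (-3 + 3*O + 7*Q) = 3 + 3*O + 7*Q)
w(-11, 0) + 158*(-155) = (3 + 3*(-11) + 7*0) + 158*(-155) = (3 - 33 + 0) - 24490 = -30 - 24490 = -24520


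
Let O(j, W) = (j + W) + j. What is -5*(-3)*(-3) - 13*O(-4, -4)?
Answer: 111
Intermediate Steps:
O(j, W) = W + 2*j (O(j, W) = (W + j) + j = W + 2*j)
-5*(-3)*(-3) - 13*O(-4, -4) = -5*(-3)*(-3) - 13*(-4 + 2*(-4)) = 15*(-3) - 13*(-4 - 8) = -45 - 13*(-12) = -45 + 156 = 111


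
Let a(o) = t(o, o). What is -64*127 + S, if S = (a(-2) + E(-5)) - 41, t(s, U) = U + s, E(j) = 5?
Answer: -8168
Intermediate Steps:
a(o) = 2*o (a(o) = o + o = 2*o)
S = -40 (S = (2*(-2) + 5) - 41 = (-4 + 5) - 41 = 1 - 41 = -40)
-64*127 + S = -64*127 - 40 = -8128 - 40 = -8168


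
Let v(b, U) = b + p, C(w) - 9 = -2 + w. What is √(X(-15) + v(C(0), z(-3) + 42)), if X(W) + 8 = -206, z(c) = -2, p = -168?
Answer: 5*I*√15 ≈ 19.365*I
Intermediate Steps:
C(w) = 7 + w (C(w) = 9 + (-2 + w) = 7 + w)
X(W) = -214 (X(W) = -8 - 206 = -214)
v(b, U) = -168 + b (v(b, U) = b - 168 = -168 + b)
√(X(-15) + v(C(0), z(-3) + 42)) = √(-214 + (-168 + (7 + 0))) = √(-214 + (-168 + 7)) = √(-214 - 161) = √(-375) = 5*I*√15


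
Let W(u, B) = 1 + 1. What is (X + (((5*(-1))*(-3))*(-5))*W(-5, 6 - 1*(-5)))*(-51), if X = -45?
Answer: 9945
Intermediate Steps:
W(u, B) = 2
(X + (((5*(-1))*(-3))*(-5))*W(-5, 6 - 1*(-5)))*(-51) = (-45 + (((5*(-1))*(-3))*(-5))*2)*(-51) = (-45 + (-5*(-3)*(-5))*2)*(-51) = (-45 + (15*(-5))*2)*(-51) = (-45 - 75*2)*(-51) = (-45 - 150)*(-51) = -195*(-51) = 9945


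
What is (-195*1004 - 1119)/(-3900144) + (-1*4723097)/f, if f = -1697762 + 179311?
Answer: 6239913303139/1974059185648 ≈ 3.1610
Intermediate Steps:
f = -1518451
(-195*1004 - 1119)/(-3900144) + (-1*4723097)/f = (-195*1004 - 1119)/(-3900144) - 1*4723097/(-1518451) = (-195780 - 1119)*(-1/3900144) - 4723097*(-1/1518451) = -196899*(-1/3900144) + 4723097/1518451 = 65633/1300048 + 4723097/1518451 = 6239913303139/1974059185648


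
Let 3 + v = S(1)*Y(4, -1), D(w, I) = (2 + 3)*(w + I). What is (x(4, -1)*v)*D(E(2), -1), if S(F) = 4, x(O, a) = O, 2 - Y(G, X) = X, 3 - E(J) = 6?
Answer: -720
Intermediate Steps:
E(J) = -3 (E(J) = 3 - 1*6 = 3 - 6 = -3)
Y(G, X) = 2 - X
D(w, I) = 5*I + 5*w (D(w, I) = 5*(I + w) = 5*I + 5*w)
v = 9 (v = -3 + 4*(2 - 1*(-1)) = -3 + 4*(2 + 1) = -3 + 4*3 = -3 + 12 = 9)
(x(4, -1)*v)*D(E(2), -1) = (4*9)*(5*(-1) + 5*(-3)) = 36*(-5 - 15) = 36*(-20) = -720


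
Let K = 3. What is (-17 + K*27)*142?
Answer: 9088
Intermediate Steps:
(-17 + K*27)*142 = (-17 + 3*27)*142 = (-17 + 81)*142 = 64*142 = 9088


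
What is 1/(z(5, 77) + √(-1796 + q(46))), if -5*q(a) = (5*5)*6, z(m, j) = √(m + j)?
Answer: 1/(√82 + I*√1826) ≈ 0.004746 - 0.022396*I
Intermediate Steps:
z(m, j) = √(j + m)
q(a) = -30 (q(a) = -5*5*6/5 = -5*6 = -⅕*150 = -30)
1/(z(5, 77) + √(-1796 + q(46))) = 1/(√(77 + 5) + √(-1796 - 30)) = 1/(√82 + √(-1826)) = 1/(√82 + I*√1826)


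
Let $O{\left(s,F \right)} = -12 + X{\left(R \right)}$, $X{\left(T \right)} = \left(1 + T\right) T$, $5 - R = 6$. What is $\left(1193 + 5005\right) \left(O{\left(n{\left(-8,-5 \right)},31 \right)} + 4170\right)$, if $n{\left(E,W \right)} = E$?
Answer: $25771284$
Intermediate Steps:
$R = -1$ ($R = 5 - 6 = -1$)
$X{\left(T \right)} = T \left(1 + T\right)$
$O{\left(s,F \right)} = -12$ ($O{\left(s,F \right)} = -12 - \left(1 - 1\right) = -12 - 0 = -12 + 0 = -12$)
$\left(1193 + 5005\right) \left(O{\left(n{\left(-8,-5 \right)},31 \right)} + 4170\right) = \left(1193 + 5005\right) \left(-12 + 4170\right) = 6198 \cdot 4158 = 25771284$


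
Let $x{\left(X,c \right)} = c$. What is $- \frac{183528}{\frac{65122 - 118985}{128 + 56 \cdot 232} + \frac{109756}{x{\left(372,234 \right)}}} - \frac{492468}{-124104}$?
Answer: $- \frac{2884287988875869}{7381058397038} \approx -390.77$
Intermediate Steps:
$- \frac{183528}{\frac{65122 - 118985}{128 + 56 \cdot 232} + \frac{109756}{x{\left(372,234 \right)}}} - \frac{492468}{-124104} = - \frac{183528}{\frac{65122 - 118985}{128 + 56 \cdot 232} + \frac{109756}{234}} - \frac{492468}{-124104} = - \frac{183528}{\frac{65122 - 118985}{128 + 12992} + 109756 \cdot \frac{1}{234}} - - \frac{41039}{10342} = - \frac{183528}{- \frac{53863}{13120} + \frac{54878}{117}} + \frac{41039}{10342} = - \frac{183528}{\frac{713697389}{1535040}} + \frac{41039}{10342} = \left(-183528\right) \frac{1535040}{713697389} + \frac{41039}{10342} = - \frac{281722821120}{713697389} + \frac{41039}{10342} = - \frac{2884287988875869}{7381058397038}$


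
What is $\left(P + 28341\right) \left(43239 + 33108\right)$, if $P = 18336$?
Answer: $3563648919$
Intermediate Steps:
$\left(P + 28341\right) \left(43239 + 33108\right) = \left(18336 + 28341\right) \left(43239 + 33108\right) = 46677 \cdot 76347 = 3563648919$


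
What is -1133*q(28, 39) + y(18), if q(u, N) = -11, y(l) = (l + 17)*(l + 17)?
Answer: 13688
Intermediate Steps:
y(l) = (17 + l)² (y(l) = (17 + l)*(17 + l) = (17 + l)²)
-1133*q(28, 39) + y(18) = -1133*(-11) + (17 + 18)² = 12463 + 35² = 12463 + 1225 = 13688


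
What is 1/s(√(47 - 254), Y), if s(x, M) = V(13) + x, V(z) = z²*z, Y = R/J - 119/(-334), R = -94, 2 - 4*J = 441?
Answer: 2197/4827016 - 3*I*√23/4827016 ≈ 0.00045515 - 2.9806e-6*I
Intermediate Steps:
J = -439/4 (J = ½ - ¼*441 = ½ - 441/4 = -439/4 ≈ -109.75)
Y = 177825/146626 (Y = -94/(-439/4) - 119/(-334) = -94*(-4/439) - 119*(-1/334) = 376/439 + 119/334 = 177825/146626 ≈ 1.2128)
V(z) = z³
s(x, M) = 2197 + x (s(x, M) = 13³ + x = 2197 + x)
1/s(√(47 - 254), Y) = 1/(2197 + √(47 - 254)) = 1/(2197 + √(-207)) = 1/(2197 + 3*I*√23)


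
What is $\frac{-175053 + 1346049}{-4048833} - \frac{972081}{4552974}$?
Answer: $- \frac{343233628651}{682749310346} \approx -0.50272$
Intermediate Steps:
$\frac{-175053 + 1346049}{-4048833} - \frac{972081}{4552974} = 1170996 \left(- \frac{1}{4048833}\right) - \frac{108009}{505886} = - \frac{390332}{1349611} - \frac{108009}{505886} = - \frac{343233628651}{682749310346}$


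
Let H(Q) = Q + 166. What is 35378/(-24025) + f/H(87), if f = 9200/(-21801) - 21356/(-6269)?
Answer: -1213487372399446/830727528484425 ≈ -1.4608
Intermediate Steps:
H(Q) = 166 + Q
f = 407907356/136670469 (f = 9200*(-1/21801) - 21356*(-1/6269) = -9200/21801 + 21356/6269 = 407907356/136670469 ≈ 2.9846)
35378/(-24025) + f/H(87) = 35378/(-24025) + 407907356/(136670469*(166 + 87)) = 35378*(-1/24025) + (407907356/136670469)/253 = -35378/24025 + (407907356/136670469)*(1/253) = -35378/24025 + 407907356/34577628657 = -1213487372399446/830727528484425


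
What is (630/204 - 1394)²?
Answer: 2236438681/1156 ≈ 1.9346e+6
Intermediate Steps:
(630/204 - 1394)² = (630*(1/204) - 1394)² = (105/34 - 1394)² = (-47291/34)² = 2236438681/1156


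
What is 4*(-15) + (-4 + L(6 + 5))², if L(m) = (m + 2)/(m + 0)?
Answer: -6299/121 ≈ -52.058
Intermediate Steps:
L(m) = (2 + m)/m
4*(-15) + (-4 + L(6 + 5))² = 4*(-15) + (-4 + (2 + (6 + 5))/(6 + 5))² = -60 + (-4 + (2 + 11)/11)² = -60 + (-4 + (1/11)*13)² = -60 + (-4 + 13/11)² = -60 + (-31/11)² = -60 + 961/121 = -6299/121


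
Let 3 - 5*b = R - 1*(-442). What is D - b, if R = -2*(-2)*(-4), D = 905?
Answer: 4948/5 ≈ 989.60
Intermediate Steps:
R = -16 (R = 4*(-4) = -16)
b = -423/5 (b = 3/5 - (-16 - 1*(-442))/5 = 3/5 - (-16 + 442)/5 = 3/5 - 1/5*426 = 3/5 - 426/5 = -423/5 ≈ -84.600)
D - b = 905 - 1*(-423/5) = 905 + 423/5 = 4948/5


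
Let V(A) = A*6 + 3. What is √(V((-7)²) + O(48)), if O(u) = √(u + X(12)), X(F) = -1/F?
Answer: √(10692 + 30*√69)/6 ≈ 17.433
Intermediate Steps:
V(A) = 3 + 6*A (V(A) = 6*A + 3 = 3 + 6*A)
O(u) = √(-1/12 + u) (O(u) = √(u - 1/12) = √(-1/12 + u))
√(V((-7)²) + O(48)) = √((3 + 6*(-7)²) + √(-3 + 36*48)/6) = √((3 + 6*49) + √(-3 + 1728)/6) = √((3 + 294) + √1725/6) = √(297 + (5*√69)/6) = √(297 + 5*√69/6)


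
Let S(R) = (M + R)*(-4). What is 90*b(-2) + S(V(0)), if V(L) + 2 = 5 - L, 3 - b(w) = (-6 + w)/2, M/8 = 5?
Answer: 458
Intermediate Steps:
M = 40 (M = 8*5 = 40)
b(w) = 6 - w/2 (b(w) = 3 - (-6 + w)/2 = 3 - (-3 + w/2) = 3 + (3 - w/2) = 6 - w/2)
V(L) = 3 - L (V(L) = -2 + (5 - L) = 3 - L)
S(R) = -160 - 4*R (S(R) = (40 + R)*(-4) = -160 - 4*R)
90*b(-2) + S(V(0)) = 90*(6 - ½*(-2)) + (-160 - 4*(3 - 1*0)) = 90*(6 + 1) + (-160 - 4*(3 + 0)) = 90*7 + (-160 - 4*3) = 630 + (-160 - 12) = 630 - 172 = 458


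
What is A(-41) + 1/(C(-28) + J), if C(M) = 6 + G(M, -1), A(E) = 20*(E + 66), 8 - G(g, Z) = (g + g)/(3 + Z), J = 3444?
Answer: 1743001/3486 ≈ 500.00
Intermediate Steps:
G(g, Z) = 8 - 2*g/(3 + Z) (G(g, Z) = 8 - (g + g)/(3 + Z) = 8 - 2*g/(3 + Z))
A(E) = 1320 + 20*E (A(E) = 20*(66 + E) = 1320 + 20*E)
C(M) = 14 - M (C(M) = 6 + 2*(12 - M + 4*(-1))/(3 - 1) = 6 + 2*(12 - M - 4)/2 = 6 + 2*(½)*(8 - M) = 6 + (8 - M) = 14 - M)
A(-41) + 1/(C(-28) + J) = (1320 + 20*(-41)) + 1/((14 - 1*(-28)) + 3444) = (1320 - 820) + 1/((14 + 28) + 3444) = 500 + 1/(42 + 3444) = 500 + 1/3486 = 1743001/3486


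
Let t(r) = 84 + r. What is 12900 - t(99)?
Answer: 12717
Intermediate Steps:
12900 - t(99) = 12900 - (84 + 99) = 12900 - 1*183 = 12900 - 183 = 12717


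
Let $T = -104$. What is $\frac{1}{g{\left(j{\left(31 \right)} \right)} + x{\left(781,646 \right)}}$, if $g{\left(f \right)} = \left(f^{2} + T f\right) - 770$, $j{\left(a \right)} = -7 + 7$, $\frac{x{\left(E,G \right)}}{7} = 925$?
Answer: $\frac{1}{5705} \approx 0.00017528$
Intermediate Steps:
$x{\left(E,G \right)} = 6475$ ($x{\left(E,G \right)} = 7 \cdot 925 = 6475$)
$j{\left(a \right)} = 0$
$g{\left(f \right)} = -770 + f^{2} - 104 f$ ($g{\left(f \right)} = \left(f^{2} - 104 f\right) - 770 = -770 + f^{2} - 104 f$)
$\frac{1}{g{\left(j{\left(31 \right)} \right)} + x{\left(781,646 \right)}} = \frac{1}{\left(-770 + 0^{2} - 0\right) + 6475} = \frac{1}{\left(-770 + 0 + 0\right) + 6475} = \frac{1}{-770 + 6475} = \frac{1}{5705}$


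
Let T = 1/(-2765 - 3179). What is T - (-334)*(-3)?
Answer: -5955889/5944 ≈ -1002.0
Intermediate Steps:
T = -1/5944 (T = 1/(-5944) = -1/5944 ≈ -0.00016824)
T - (-334)*(-3) = -1/5944 - (-334)*(-3) = -1/5944 - 1*1002 = -1/5944 - 1002 = -5955889/5944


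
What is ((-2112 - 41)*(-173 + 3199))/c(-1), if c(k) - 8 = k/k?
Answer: -6514978/9 ≈ -7.2389e+5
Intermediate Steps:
c(k) = 9 (c(k) = 8 + k/k = 8 + 1 = 9)
((-2112 - 41)*(-173 + 3199))/c(-1) = ((-2112 - 41)*(-173 + 3199))/9 = -2153*3026*(⅑) = -6514978*⅑ = -6514978/9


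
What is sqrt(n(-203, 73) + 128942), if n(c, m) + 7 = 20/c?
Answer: sqrt(5313278355)/203 ≈ 359.08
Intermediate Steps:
n(c, m) = -7 + 20/c
sqrt(n(-203, 73) + 128942) = sqrt((-7 + 20/(-203)) + 128942) = sqrt((-7 + 20*(-1/203)) + 128942) = sqrt((-7 - 20/203) + 128942) = sqrt(-1441/203 + 128942) = sqrt(26173785/203) = sqrt(5313278355)/203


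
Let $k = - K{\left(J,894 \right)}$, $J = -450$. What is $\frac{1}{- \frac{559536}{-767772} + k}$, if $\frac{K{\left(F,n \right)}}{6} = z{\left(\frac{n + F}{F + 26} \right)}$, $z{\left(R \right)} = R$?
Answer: $\frac{3390993}{23776957} \approx 0.14262$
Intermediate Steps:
$K{\left(F,n \right)} = \frac{6 \left(F + n\right)}{26 + F}$ ($K{\left(F,n \right)} = 6 \frac{n + F}{F + 26} = 6 \frac{F + n}{26 + F} = \frac{6 \left(F + n\right)}{26 + F}$)
$k = \frac{333}{53}$ ($k = - \frac{6 \left(-450 + 894\right)}{26 - 450} = - \frac{6 \cdot 444}{-424} = - \frac{6 \left(-1\right) 444}{424} = \left(-1\right) \left(- \frac{333}{53}\right) = \frac{333}{53} \approx 6.283$)
$\frac{1}{- \frac{559536}{-767772} + k} = \frac{1}{- \frac{559536}{-767772} + \frac{333}{53}} = \frac{1}{\left(-559536\right) \left(- \frac{1}{767772}\right) + \frac{333}{53}} = \frac{1}{\frac{46628}{63981} + \frac{333}{53}} = \frac{1}{\frac{23776957}{3390993}} = \frac{3390993}{23776957}$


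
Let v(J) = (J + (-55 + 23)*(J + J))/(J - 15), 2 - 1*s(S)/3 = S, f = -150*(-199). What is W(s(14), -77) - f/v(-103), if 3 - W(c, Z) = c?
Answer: 1258457/2163 ≈ 581.81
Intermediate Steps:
f = 29850
s(S) = 6 - 3*S
W(c, Z) = 3 - c
v(J) = -63*J/(-15 + J) (v(J) = (J - 64*J)/(-15 + J) = (-63*J)/(-15 + J) = -63*J/(-15 + J))
W(s(14), -77) - f/v(-103) = (3 - (6 - 3*14)) - 29850/((-63*(-103)/(-15 - 103))) = (3 - (6 - 42)) - 29850/((-63*(-103)/(-118))) = (3 - 1*(-36)) - 29850/((-63*(-103)*(-1/118))) = (3 + 36) - 29850/(-6489/118) = 39 - 29850*(-118)/6489 = 39 - 1*(-1174100/2163) = 39 + 1174100/2163 = 1258457/2163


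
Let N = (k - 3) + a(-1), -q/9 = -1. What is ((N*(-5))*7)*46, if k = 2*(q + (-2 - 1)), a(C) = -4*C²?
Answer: -8050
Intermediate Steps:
q = 9 (q = -9*(-1) = 9)
k = 12 (k = 2*(9 + (-2 - 1)) = 2*(9 - 3) = 2*6 = 12)
N = 5 (N = (12 - 3) - 4*(-1)² = 9 - 4*1 = 9 - 4 = 5)
((N*(-5))*7)*46 = ((5*(-5))*7)*46 = -25*7*46 = -175*46 = -8050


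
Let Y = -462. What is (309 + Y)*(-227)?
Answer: 34731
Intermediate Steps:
(309 + Y)*(-227) = (309 - 462)*(-227) = -153*(-227) = 34731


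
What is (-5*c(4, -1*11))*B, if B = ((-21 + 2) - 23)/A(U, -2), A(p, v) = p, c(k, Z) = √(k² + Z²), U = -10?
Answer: -21*√137 ≈ -245.80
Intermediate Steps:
c(k, Z) = √(Z² + k²)
B = 21/5 (B = ((-21 + 2) - 23)/(-10) = (-19 - 23)*(-⅒) = -42*(-⅒) = 21/5 ≈ 4.2000)
(-5*c(4, -1*11))*B = -5*√((-1*11)² + 4²)*(21/5) = -5*√((-11)² + 16)*(21/5) = -5*√(121 + 16)*(21/5) = -5*√137*(21/5) = -21*√137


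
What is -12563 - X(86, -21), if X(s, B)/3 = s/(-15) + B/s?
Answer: -5394379/430 ≈ -12545.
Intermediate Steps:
X(s, B) = -s/5 + 3*B/s (X(s, B) = 3*(s/(-15) + B/s) = 3*(s*(-1/15) + B/s) = 3*(-s/15 + B/s) = -s/5 + 3*B/s)
-12563 - X(86, -21) = -12563 - (-1/5*86 + 3*(-21)/86) = -12563 - (-86/5 + 3*(-21)*(1/86)) = -12563 - (-86/5 - 63/86) = -12563 - 1*(-7711/430) = -12563 + 7711/430 = -5394379/430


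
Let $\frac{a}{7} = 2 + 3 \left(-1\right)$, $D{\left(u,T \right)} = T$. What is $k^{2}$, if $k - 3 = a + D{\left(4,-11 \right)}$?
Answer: $225$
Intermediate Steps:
$a = -7$ ($a = 7 \left(2 + 3 \left(-1\right)\right) = 7 \left(2 - 3\right) = 7 \left(-1\right) = -7$)
$k = -15$ ($k = 3 - 18 = -15$)
$k^{2} = \left(-15\right)^{2} = 225$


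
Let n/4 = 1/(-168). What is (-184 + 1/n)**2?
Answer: 51076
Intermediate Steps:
n = -1/42 (n = 4/(-168) = 4*(-1/168) = -1/42 ≈ -0.023810)
(-184 + 1/n)**2 = (-184 + 1/(-1/42))**2 = (-184 - 42)**2 = (-226)**2 = 51076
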